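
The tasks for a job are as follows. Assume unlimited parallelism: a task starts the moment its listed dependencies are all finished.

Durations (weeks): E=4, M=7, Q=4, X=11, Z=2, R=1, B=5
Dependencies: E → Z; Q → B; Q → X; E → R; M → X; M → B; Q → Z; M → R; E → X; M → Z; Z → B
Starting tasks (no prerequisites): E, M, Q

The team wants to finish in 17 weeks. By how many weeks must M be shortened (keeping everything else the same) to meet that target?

1

Current finish: 18 weeks; target: 17.
M is on every critical path, so each week cut from M cuts the finish by one (this holds down to a finish of 15).
Need 18 − 17 = 1 week off M → M becomes 6 weeks, finish becomes 17.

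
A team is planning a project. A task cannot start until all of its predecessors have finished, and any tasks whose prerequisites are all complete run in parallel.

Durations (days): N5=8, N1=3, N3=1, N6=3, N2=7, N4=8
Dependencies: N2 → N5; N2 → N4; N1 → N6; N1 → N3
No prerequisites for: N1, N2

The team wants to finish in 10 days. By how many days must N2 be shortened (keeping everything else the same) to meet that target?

5

Current finish: 15 days; target: 10.
N2 is on every critical path, so each day cut from N2 cuts the finish by one (this holds down to a finish of 9).
Need 15 − 10 = 5 days off N2 → N2 becomes 2 days, finish becomes 10.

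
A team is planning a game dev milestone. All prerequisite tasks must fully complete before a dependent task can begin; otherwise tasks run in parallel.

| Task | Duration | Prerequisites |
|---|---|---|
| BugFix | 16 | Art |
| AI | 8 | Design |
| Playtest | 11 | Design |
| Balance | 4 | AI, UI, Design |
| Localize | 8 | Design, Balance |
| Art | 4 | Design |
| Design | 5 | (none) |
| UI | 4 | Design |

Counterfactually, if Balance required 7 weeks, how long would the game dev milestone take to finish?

The binding path is Design→AI→Balance→Localize = 5+8+4+8 = 25; finish at 25 weeks.
Since Balance is critical, the +3 change carries straight to that chain (now 28 weeks).
That remains the longest chain; total 28 weeks.

28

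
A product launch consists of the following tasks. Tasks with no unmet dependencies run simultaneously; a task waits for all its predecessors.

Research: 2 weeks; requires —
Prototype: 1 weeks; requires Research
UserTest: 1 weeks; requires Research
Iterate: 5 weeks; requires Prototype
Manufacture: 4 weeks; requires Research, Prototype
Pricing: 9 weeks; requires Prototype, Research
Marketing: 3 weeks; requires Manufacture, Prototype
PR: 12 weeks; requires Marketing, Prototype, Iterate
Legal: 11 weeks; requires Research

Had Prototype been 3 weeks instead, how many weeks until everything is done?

24

As given, the longest chain is Research→Prototype→Manufacture→Marketing→PR = 2+1+4+3+12 = 22, so the finish is 22 weeks.
Since Prototype is critical, the +2 change carries straight to that chain (now 24 weeks).
The critical path is still Research→Prototype→Manufacture→Marketing→PR; finish is now 24 weeks.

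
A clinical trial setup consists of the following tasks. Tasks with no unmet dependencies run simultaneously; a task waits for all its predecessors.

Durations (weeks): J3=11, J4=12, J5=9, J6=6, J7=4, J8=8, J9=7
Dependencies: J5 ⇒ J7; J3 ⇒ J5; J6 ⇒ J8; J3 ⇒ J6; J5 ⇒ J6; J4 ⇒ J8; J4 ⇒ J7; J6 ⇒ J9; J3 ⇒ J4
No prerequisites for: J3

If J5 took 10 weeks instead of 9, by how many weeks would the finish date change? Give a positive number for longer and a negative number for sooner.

Actual critical path: J3→J5→J6→J8 = 11+9+6+8 = 34 ⇒ 34 weeks.
J5 lies on that path, so at 10 weeks the path becomes 35 weeks.
The critical path is still J3→J5→J6→J8; finish is now 35 weeks.
Change in finish: 35 − 34 = +1 weeks.

1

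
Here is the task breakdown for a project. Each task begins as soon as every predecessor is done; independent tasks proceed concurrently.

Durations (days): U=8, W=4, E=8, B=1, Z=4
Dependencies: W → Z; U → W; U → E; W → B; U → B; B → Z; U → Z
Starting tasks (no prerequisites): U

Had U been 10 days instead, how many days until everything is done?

As given, the longest chain is U→W→B→Z = 8+4+1+4 = 17, so the finish is 17 days.
Since U is critical, the +2 change carries straight to that chain (now 19 days).
The critical path is still U→W→B→Z; finish is now 19 days.

19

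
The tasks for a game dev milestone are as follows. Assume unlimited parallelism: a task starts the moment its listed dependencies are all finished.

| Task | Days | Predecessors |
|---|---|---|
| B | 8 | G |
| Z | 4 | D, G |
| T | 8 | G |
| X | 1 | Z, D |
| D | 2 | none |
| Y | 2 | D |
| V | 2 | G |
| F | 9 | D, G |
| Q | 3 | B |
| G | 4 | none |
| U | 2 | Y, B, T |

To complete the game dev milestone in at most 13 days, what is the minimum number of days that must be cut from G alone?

Current finish: 15 days; target: 13.
G is on every critical path, so each day cut from G cuts the finish by one (this holds down to a finish of 12).
Need 15 − 13 = 2 days off G → G becomes 2 days, finish becomes 13.

2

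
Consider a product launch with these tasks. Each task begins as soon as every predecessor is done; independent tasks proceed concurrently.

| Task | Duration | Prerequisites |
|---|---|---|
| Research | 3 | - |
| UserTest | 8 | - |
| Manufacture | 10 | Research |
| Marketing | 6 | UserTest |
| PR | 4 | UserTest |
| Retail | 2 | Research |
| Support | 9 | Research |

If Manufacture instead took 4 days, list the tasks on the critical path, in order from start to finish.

UserTest, Marketing

Actual critical path: UserTest→Marketing = 8+6 = 14 ⇒ 14 days.
Manufacture has 1 day of float (longest path through it is 13).
The critical path is still UserTest→Marketing; finish is now 14 days.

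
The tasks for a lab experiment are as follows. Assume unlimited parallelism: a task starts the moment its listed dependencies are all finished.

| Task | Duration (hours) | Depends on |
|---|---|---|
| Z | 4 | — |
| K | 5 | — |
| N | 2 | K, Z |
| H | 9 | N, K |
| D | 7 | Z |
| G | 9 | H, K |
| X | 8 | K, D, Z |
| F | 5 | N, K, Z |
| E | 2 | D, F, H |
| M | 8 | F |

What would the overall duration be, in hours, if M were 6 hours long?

25

Baseline: K→N→H→G = 5+2+9+9 = 25 → 25 hours.
The longest path through M is only 20 hours, so M has float 5.
That remains the longest chain; total 25 hours.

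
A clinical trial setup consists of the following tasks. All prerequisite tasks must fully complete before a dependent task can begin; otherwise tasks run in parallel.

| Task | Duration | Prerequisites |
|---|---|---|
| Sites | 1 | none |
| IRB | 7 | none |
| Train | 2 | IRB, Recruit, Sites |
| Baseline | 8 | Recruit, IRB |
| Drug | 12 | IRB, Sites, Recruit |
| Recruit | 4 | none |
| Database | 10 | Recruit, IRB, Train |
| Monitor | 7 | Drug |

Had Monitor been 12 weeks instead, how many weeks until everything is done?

Actual critical path: IRB→Drug→Monitor = 7+12+7 = 26 ⇒ 26 weeks.
Monitor is on the critical path; changing it to 12 makes that path 31 weeks.
No other chain overtakes it, so the finish is 31 weeks.

31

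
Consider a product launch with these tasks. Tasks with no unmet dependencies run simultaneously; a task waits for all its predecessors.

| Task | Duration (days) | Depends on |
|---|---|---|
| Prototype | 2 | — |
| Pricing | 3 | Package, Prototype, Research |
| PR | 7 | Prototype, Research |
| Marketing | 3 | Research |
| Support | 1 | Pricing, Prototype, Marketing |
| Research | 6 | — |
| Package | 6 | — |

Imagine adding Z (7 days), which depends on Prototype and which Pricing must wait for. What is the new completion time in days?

13

Originally the schedule takes 13 days.
With Z inserted, Pricing now waits for max(Package, Prototype, Research, Z).
New critical path: Research→PR = 6+7 = 13 ⇒ 13 days.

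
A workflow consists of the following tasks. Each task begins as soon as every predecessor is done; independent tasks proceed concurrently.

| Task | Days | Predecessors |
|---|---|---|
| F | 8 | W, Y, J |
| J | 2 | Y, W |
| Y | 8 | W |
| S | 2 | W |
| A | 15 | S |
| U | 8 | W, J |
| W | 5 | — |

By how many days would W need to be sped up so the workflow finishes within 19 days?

Current finish: 23 days; target: 19.
W is on every critical path, so each day cut from W cuts the finish by one (this holds down to a finish of 19).
Need 23 − 19 = 4 days off W → W becomes 1 day, finish becomes 19.

4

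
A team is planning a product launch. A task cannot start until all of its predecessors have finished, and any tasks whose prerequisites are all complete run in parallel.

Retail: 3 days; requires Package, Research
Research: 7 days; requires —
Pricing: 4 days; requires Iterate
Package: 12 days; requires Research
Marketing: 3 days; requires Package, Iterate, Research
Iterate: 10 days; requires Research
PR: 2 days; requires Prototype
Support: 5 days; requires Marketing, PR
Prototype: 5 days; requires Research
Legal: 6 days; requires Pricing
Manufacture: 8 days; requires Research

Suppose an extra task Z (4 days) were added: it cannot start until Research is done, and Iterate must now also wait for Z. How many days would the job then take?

Originally the job takes 27 days.
With Z inserted, Iterate now waits for max(Research, Z).
New critical path: Research→Z→Iterate→Pricing→Legal = 7+4+10+4+6 = 31 ⇒ 31 days.

31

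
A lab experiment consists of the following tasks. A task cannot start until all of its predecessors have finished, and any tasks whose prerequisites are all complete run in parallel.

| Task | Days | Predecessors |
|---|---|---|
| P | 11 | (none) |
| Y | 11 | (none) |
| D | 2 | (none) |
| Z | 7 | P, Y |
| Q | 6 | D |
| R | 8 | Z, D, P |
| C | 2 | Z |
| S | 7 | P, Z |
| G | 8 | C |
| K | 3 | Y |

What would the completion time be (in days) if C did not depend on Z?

26

Original critical path: P→Z→C→G = 11+7+2+8 = 28 ⇒ 28 days.
Without Z→C, C's earliest start moves from 18 to 0.
The longest chain is now P→Z→R = 11+7+8 = 26, so the plan takes 26 days.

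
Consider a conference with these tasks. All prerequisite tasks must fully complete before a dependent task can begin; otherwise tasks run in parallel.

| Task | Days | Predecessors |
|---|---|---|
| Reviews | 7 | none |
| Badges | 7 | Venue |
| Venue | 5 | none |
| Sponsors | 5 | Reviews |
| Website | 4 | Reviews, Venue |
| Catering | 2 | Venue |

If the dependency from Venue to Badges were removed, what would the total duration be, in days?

Before: longest chain Venue→Badges = 5+7 = 12, finish 12.
Without Venue→Badges, Badges's earliest start moves from 5 to 0.
The longest chain is now Reviews→Sponsors = 7+5 = 12, so the conference takes 12 days.

12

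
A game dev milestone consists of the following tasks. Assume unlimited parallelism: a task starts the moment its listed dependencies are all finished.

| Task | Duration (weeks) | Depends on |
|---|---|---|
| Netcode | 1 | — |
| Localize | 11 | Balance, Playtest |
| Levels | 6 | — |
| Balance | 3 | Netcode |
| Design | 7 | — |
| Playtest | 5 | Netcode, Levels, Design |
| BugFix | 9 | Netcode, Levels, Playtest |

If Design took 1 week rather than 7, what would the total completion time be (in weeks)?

Baseline: Design→Playtest→Localize = 7+5+11 = 23 → 23 weeks.
Since Design is critical, the -6 change carries straight to that chain (now 17 weeks).
Now Levels→Playtest→Localize = 6+5+11 = 22 is longest, so the finish becomes 22 weeks.

22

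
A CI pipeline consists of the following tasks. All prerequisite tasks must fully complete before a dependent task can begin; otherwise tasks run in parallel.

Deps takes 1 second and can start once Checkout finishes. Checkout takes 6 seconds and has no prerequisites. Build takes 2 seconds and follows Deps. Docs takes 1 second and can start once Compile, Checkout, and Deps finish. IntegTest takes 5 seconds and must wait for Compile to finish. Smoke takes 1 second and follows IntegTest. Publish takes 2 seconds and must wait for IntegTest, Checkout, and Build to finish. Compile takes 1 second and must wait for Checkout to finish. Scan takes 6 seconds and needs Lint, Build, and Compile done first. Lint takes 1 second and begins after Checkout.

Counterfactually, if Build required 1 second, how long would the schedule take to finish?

Critical path before the change: Checkout→Deps→Build→Scan = 6+1+2+6 = 15 giving 15 seconds.
Build lies on that path, so at 1 second the path becomes 14 seconds.
That remains the longest chain; total 14 seconds.

14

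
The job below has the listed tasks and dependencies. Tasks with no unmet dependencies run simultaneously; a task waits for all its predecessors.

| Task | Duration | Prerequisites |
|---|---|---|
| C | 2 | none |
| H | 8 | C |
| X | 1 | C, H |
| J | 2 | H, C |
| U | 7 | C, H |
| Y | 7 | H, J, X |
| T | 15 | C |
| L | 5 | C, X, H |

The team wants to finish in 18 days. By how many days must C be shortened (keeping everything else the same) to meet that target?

1

Current finish: 19 days; target: 18.
C is on every critical path, so each day cut from C cuts the finish by one (this holds down to a finish of 18).
Need 19 − 18 = 1 day off C → C becomes 1 day, finish becomes 18.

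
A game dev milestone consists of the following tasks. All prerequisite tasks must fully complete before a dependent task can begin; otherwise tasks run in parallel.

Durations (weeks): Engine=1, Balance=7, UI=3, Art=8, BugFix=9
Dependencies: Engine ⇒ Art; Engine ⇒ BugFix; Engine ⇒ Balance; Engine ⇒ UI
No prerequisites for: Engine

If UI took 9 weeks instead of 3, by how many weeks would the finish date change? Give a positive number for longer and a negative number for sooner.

0

Actual critical path: Engine→BugFix = 1+9 = 10 ⇒ 10 weeks.
UI has 6 weeks of float (longest path through it is 4).
New critical path: Engine→UI = 1+9 = 10 ⇒ 10 weeks.
Change in finish: 10 − 10 = +0 weeks.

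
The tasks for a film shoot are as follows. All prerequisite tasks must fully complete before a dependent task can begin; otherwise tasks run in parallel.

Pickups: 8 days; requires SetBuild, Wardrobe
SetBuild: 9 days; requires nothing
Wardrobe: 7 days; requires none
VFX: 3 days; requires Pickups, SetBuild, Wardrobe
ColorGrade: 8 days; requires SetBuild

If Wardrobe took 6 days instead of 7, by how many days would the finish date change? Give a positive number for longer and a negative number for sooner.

Baseline: SetBuild→Pickups→VFX = 9+8+3 = 20 → 20 days.
Wardrobe has 2 days of float (longest path through it is 18).
That remains the longest chain; total 20 days.
Change in finish: 20 − 20 = +0 days.

0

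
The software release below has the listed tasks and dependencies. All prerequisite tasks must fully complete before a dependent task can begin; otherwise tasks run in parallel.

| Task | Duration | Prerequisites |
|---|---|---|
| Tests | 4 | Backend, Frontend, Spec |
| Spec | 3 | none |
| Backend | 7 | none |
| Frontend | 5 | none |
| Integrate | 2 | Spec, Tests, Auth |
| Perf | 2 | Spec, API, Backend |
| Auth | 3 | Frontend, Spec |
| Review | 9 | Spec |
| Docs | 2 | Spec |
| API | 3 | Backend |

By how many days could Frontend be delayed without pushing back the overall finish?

2

Critical path: Backend→Tests→Integrate = 7+4+2 = 13, so the finish is 13 days.
Longest path through Frontend: 11 days (earliest finish 5, latest finish 7).
Slack of Frontend = 2 − 0 = 2 days.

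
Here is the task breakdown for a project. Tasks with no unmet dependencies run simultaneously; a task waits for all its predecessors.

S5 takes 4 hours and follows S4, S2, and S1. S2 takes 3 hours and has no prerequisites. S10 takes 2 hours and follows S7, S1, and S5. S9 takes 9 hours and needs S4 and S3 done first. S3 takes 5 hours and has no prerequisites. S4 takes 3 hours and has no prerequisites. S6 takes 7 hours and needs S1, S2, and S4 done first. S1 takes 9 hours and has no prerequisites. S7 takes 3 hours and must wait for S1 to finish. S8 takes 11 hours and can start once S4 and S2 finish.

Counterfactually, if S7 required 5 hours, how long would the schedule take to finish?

16

The binding path is S1→S6 = 9+7 = 16; finish at 16 hours.
S7 is off the critical path — its longest chain is 14 hours, giving 2 of slack.
No other chain overtakes it, so the finish is 16 hours.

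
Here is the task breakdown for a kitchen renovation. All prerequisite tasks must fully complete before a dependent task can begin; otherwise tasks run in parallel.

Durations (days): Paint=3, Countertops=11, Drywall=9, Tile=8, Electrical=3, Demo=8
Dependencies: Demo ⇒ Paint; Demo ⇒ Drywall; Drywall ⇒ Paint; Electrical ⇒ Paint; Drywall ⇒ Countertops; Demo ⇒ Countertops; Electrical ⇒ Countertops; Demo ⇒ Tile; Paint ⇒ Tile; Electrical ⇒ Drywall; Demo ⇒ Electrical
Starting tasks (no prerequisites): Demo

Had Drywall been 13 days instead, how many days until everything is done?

35

Actual critical path: Demo→Electrical→Drywall→Countertops = 8+3+9+11 = 31 ⇒ 31 days.
Drywall lies on that path, so at 13 days the path becomes 35 days.
The critical path is still Demo→Electrical→Drywall→Countertops; finish is now 35 days.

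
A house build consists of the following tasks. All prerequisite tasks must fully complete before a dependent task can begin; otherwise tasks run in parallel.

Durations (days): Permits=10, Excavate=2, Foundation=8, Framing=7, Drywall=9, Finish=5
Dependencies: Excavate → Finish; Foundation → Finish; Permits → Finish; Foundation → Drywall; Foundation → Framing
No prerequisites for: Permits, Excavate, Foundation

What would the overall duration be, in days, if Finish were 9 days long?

Baseline: Foundation→Drywall = 8+9 = 17 → 17 days.
Finish has 2 days of float (longest path through it is 15).
Now Permits→Finish = 10+9 = 19 is longest, so the finish becomes 19 days.

19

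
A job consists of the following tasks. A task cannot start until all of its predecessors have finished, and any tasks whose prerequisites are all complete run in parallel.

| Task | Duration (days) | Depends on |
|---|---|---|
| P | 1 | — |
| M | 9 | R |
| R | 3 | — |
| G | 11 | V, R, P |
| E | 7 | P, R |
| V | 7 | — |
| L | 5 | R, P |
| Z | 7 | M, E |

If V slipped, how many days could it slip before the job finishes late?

The longest chain is R→M→Z = 3+9+7 = 19; overall finish 19 days.
V finishes as early as 7 and must finish by 8.
So V can slip 8 − 7 = 1 day.

1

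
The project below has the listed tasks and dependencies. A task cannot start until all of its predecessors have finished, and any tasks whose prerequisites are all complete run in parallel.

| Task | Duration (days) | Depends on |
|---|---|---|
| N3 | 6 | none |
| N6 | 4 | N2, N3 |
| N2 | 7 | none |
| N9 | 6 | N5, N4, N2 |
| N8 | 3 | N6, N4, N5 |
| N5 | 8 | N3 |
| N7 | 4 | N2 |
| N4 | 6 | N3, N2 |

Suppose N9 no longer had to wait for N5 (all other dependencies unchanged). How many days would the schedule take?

19

Before: longest chain N3→N5→N9 = 6+8+6 = 20, finish 20.
Without N5→N9, N9's earliest start moves from 14 to 13.
After: N2→N4→N9 = 7+6+6 = 19 → 19 days.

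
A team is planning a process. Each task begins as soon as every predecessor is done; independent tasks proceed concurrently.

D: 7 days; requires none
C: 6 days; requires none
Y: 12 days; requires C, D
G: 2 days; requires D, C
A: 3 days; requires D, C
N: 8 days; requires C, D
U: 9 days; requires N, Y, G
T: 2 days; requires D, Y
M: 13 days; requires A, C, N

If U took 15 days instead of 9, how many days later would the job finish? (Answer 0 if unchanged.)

The binding path is D→Y→U = 7+12+9 = 28; finish at 28 days.
U lies on that path, so at 15 days the path becomes 34 days.
The critical path is still D→Y→U; finish is now 34 days.
Change in finish: 34 − 28 = +6 days.

6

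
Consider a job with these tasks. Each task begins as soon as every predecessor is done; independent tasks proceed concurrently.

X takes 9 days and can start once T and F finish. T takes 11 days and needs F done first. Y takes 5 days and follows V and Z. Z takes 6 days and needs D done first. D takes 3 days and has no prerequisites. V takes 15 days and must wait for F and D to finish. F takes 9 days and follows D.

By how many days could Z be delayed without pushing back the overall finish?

The longest chain is D→F→V→Y = 3+9+15+5 = 32; overall finish 32 days.
Longest path through Z: 14 days (earliest finish 9, latest finish 27).
Float = 32 − 14 = 18.

18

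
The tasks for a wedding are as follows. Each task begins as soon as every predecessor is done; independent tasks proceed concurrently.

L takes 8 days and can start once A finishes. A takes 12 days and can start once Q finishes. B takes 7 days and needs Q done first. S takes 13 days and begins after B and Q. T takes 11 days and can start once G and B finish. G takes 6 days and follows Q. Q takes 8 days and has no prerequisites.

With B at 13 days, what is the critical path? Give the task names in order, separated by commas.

Actual critical path: Q→B→S = 8+7+13 = 28 ⇒ 28 days.
B is on the critical path; changing it to 13 makes that path 34 days.
The critical path is still Q→B→S; finish is now 34 days.

Q, B, S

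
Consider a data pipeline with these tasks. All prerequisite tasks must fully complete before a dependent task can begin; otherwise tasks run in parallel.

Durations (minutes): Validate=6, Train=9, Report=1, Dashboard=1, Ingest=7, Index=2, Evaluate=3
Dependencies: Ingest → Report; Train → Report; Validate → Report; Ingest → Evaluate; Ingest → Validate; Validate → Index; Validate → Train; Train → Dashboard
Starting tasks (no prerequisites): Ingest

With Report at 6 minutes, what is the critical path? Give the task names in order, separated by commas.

Ingest, Validate, Train, Report

The binding path is Ingest→Validate→Train→Report = 7+6+9+1 = 23; finish at 23 minutes.
Report lies on that path, so at 6 minutes the path becomes 28 minutes.
The critical path is still Ingest→Validate→Train→Report; finish is now 28 minutes.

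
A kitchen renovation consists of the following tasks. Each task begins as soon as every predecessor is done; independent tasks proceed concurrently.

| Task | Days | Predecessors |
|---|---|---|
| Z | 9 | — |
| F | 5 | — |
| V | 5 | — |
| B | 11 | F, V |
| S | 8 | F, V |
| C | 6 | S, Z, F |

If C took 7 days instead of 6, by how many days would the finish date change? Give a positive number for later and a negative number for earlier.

1

Actual critical path: F→S→C = 5+8+6 = 19 ⇒ 19 days.
C lies on that path, so at 7 days the path becomes 20 days.
No other chain overtakes it, so the finish is 20 days.
Change in finish: 20 − 19 = +1 days.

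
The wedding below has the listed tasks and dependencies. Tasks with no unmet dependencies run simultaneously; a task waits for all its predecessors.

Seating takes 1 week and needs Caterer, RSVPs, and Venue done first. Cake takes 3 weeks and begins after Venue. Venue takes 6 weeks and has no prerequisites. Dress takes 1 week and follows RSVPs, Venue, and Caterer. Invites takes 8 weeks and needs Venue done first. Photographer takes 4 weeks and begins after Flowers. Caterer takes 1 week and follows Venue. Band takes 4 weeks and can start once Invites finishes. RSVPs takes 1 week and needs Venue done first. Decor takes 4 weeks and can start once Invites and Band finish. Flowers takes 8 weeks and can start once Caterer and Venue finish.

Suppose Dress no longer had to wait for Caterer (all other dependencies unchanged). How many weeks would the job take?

Original critical path: Venue→Invites→Band→Decor = 6+8+4+4 = 22 ⇒ 22 weeks.
Dropping Caterer→Dress doesn't change Dress's earliest start (7); another predecessor still binds.
The longest chain is now Venue→Invites→Band→Decor = 6+8+4+4 = 22, so the job takes 22 weeks.

22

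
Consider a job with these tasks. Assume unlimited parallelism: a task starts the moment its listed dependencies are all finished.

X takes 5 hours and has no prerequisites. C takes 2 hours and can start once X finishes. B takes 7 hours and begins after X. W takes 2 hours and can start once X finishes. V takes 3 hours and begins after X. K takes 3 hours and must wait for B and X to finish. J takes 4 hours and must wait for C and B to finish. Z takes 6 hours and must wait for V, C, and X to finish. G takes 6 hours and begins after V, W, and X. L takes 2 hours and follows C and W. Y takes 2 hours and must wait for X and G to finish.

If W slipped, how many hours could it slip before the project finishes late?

Critical path: X→B→J = 5+7+4 = 16, so the finish is 16 hours.
W finishes as early as 7 and must finish by 8.
Float = 16 − 15 = 1.

1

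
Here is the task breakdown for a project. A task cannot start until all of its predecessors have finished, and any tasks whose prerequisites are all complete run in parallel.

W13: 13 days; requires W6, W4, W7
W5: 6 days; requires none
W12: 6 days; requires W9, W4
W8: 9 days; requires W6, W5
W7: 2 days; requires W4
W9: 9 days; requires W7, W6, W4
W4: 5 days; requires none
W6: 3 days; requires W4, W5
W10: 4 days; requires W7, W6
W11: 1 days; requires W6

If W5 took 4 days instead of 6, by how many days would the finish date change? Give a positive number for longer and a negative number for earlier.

Baseline: W5→W6→W9→W12 = 6+3+9+6 = 24 → 24 days.
W5 lies on that path, so at 4 days the path becomes 22 days.
New critical path: W4→W6→W9→W12 = 5+3+9+6 = 23 ⇒ 23 days.
Change in finish: 23 − 24 = -1 days.

-1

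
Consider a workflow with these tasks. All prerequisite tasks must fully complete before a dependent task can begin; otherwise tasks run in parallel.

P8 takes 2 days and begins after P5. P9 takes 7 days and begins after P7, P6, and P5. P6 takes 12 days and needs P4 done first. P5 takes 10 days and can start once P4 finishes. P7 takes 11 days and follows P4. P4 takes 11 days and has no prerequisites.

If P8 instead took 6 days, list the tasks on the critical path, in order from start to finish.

P4, P6, P9

Baseline: P4→P6→P9 = 11+12+7 = 30 → 30 days.
P8 has 7 days of float (longest path through it is 23).
The critical path is still P4→P6→P9; finish is now 30 days.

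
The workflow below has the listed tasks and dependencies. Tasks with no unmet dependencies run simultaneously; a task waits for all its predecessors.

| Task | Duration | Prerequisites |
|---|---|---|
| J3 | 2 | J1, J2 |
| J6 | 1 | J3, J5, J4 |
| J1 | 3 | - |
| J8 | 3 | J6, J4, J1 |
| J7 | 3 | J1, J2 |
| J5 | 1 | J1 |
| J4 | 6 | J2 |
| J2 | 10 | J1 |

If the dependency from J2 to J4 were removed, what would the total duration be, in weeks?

19

With the dependency in place, J1→J2→J4→J6→J8 = 3+10+6+1+3 = 23 sets the finish at 23 weeks.
Without J2→J4, J4's earliest start moves from 13 to 0.
New critical path: J1→J2→J3→J6→J8 = 3+10+2+1+3 = 19 ⇒ 19 weeks.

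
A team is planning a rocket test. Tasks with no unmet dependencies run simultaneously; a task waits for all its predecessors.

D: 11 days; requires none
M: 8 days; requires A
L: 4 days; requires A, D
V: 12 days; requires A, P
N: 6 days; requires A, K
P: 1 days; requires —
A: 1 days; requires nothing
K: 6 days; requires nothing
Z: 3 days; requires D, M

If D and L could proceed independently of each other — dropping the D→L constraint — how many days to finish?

With the dependency in place, D→L = 11+4 = 15 sets the finish at 15 days.
Without D→L, L's earliest start moves from 11 to 1.
The longest chain is now D→Z = 11+3 = 14, so the project takes 14 days.

14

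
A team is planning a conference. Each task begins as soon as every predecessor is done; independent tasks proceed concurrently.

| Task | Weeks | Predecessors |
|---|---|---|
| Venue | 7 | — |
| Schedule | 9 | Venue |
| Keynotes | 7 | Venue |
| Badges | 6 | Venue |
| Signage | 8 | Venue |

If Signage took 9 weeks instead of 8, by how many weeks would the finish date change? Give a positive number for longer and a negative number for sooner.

As given, the longest chain is Venue→Schedule = 7+9 = 16, so the finish is 16 weeks.
The longest path through Signage is only 15 weeks, so Signage has float 1.
The critical path is still Venue→Schedule; finish is now 16 weeks.
Change in finish: 16 − 16 = +0 weeks.

0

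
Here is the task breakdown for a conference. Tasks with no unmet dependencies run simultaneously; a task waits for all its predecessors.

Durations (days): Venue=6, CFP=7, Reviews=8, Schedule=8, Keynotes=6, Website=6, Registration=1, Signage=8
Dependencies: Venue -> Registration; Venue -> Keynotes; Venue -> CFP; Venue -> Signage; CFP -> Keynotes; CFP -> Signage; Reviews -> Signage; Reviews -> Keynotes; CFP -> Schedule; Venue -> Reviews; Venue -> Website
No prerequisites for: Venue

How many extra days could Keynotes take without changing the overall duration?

Venue→Reviews→Signage = 6+8+8 = 22 sets the makespan at 22 days.
Longest path through Keynotes: 20 days (earliest finish 20, latest finish 22).
Slack of Keynotes = 16 − 14 = 2 days.

2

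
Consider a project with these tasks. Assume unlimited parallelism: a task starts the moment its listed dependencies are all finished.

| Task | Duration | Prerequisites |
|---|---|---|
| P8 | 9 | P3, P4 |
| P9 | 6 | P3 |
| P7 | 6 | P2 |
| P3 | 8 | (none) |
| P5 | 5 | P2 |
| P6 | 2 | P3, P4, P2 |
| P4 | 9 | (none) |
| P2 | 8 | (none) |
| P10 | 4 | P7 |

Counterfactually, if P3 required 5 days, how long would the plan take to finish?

18

The binding path is P2→P7→P10 = 8+6+4 = 18; finish at 18 days.
P3 has 1 day of float (longest path through it is 17).
No other chain overtakes it, so the finish is 18 days.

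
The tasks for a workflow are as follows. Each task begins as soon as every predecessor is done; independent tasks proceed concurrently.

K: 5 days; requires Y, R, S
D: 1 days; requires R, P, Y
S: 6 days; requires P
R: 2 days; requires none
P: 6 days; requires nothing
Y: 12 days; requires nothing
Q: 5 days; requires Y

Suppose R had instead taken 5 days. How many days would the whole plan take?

17

Actual critical path: Y→Q = 12+5 = 17 ⇒ 17 days.
The longest path through R is only 7 days, so R has float 10.
No other chain overtakes it, so the finish is 17 days.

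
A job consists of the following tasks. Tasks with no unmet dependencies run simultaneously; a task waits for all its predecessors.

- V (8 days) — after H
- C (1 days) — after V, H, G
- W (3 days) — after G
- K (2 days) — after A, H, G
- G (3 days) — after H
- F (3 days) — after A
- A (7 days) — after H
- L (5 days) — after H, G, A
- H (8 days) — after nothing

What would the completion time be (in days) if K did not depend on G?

20

Original critical path: H→A→L = 8+7+5 = 20 ⇒ 20 days.
Dropping G→K doesn't change K's earliest start (15); another predecessor still binds.
After: H→A→L = 8+7+5 = 20 → 20 days.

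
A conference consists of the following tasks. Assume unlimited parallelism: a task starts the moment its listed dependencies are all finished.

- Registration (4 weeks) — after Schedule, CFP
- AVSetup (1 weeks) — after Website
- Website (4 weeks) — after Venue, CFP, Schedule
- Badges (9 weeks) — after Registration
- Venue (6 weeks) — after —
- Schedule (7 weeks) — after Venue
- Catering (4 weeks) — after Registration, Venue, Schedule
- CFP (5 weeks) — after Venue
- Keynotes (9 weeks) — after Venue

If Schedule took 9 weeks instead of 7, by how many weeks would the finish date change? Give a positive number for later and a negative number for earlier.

The binding path is Venue→Schedule→Registration→Badges = 6+7+4+9 = 26; finish at 26 weeks.
Since Schedule is critical, the +2 change carries straight to that chain (now 28 weeks).
That remains the longest chain; total 28 weeks.
Change in finish: 28 − 26 = +2 weeks.

2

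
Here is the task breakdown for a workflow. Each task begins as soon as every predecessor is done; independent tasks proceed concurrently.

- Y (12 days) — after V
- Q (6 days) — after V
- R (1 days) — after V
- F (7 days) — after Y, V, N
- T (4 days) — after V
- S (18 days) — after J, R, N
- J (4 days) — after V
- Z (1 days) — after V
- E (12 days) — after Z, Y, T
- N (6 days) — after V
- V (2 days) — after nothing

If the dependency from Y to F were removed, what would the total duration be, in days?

26

With the dependency in place, V→N→S = 2+6+18 = 26 sets the finish at 26 days.
Without Y→F, F's earliest start moves from 14 to 8.
After: V→N→S = 2+6+18 = 26 → 26 days.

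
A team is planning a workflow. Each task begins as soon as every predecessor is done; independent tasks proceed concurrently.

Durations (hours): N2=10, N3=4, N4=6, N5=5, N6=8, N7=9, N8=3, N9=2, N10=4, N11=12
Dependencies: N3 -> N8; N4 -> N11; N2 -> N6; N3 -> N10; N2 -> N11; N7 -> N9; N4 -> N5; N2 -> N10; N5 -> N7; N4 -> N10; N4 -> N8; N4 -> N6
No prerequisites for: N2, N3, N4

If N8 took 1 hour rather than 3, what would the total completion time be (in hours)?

The binding path is N2→N11 = 10+12 = 22; finish at 22 hours.
The longest path through N8 is only 9 hours, so N8 has float 13.
The critical path is still N2→N11; finish is now 22 hours.

22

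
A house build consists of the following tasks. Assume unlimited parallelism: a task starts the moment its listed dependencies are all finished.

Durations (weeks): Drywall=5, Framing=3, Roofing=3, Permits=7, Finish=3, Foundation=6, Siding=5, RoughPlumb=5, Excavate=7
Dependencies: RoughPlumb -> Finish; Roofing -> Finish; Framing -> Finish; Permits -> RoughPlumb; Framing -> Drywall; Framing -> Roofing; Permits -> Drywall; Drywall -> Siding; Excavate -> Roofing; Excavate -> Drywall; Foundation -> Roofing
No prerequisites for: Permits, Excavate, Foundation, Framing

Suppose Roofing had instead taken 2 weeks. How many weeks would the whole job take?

17

Actual critical path: Permits→Drywall→Siding = 7+5+5 = 17 ⇒ 17 weeks.
Roofing is off the critical path — its longest chain is 13 weeks, giving 4 of slack.
That remains the longest chain; total 17 weeks.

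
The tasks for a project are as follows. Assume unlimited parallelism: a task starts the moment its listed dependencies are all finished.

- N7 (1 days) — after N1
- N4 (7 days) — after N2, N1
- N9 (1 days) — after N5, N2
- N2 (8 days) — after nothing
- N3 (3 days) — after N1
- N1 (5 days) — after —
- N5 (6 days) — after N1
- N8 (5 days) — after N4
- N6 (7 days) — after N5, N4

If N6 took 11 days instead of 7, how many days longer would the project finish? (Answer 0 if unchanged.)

Actual critical path: N2→N4→N6 = 8+7+7 = 22 ⇒ 22 days.
N6 lies on that path, so at 11 days the path becomes 26 days.
The critical path is still N2→N4→N6; finish is now 26 days.
Change in finish: 26 − 22 = +4 days.

4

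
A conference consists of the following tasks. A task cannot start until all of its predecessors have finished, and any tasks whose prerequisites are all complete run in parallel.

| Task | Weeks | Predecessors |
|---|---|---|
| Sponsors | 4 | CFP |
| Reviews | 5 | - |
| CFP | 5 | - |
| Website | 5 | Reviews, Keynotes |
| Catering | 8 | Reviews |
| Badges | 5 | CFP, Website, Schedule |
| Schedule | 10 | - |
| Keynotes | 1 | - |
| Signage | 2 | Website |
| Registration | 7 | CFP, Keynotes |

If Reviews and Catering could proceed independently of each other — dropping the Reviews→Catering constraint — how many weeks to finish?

Before: longest chain Reviews→Website→Badges = 5+5+5 = 15, finish 15.
Without Reviews→Catering, Catering's earliest start moves from 5 to 0.
New critical path: Reviews→Website→Badges = 5+5+5 = 15 ⇒ 15 weeks.

15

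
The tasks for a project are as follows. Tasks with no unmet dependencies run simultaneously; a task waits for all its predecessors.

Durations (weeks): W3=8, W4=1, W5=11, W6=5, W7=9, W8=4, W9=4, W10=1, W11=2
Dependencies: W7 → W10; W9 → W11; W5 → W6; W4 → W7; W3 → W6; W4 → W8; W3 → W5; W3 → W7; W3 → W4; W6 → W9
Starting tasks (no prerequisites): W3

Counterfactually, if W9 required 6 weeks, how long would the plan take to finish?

Critical path before the change: W3→W5→W6→W9→W11 = 8+11+5+4+2 = 30 giving 30 weeks.
W9 lies on that path, so at 6 weeks the path becomes 32 weeks.
That remains the longest chain; total 32 weeks.

32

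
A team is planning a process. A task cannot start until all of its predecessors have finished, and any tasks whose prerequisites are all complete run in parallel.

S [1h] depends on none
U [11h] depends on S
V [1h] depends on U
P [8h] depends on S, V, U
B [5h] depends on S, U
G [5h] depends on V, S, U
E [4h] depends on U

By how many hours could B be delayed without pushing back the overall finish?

The longest chain is S→U→V→P = 1+11+1+8 = 21; overall finish 21 hours.
The longest chain containing B totals 17 hours.
So B can slip 21 − 17 = 4 hours.

4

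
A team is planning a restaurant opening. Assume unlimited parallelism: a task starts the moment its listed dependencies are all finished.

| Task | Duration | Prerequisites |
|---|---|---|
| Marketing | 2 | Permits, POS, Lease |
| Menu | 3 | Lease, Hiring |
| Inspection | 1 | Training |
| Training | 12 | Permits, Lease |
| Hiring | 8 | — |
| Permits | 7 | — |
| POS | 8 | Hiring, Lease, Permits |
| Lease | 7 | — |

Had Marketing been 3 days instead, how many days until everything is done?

As given, the longest chain is Lease→Training→Inspection = 7+12+1 = 20, so the finish is 20 days.
Marketing is off the critical path — its longest chain is 18 days, giving 2 of slack.
The critical path is still Lease→Training→Inspection; finish is now 20 days.

20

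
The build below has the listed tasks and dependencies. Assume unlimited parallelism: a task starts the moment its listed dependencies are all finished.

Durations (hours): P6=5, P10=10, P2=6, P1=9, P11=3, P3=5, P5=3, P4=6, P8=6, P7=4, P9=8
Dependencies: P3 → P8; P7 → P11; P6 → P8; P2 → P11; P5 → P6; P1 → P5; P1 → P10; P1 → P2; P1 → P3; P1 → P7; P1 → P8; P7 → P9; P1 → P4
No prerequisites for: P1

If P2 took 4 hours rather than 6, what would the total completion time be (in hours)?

23

Baseline: P1→P5→P6→P8 = 9+3+5+6 = 23 → 23 hours.
P2 is off the critical path — its longest chain is 18 hours, giving 5 of slack.
That remains the longest chain; total 23 hours.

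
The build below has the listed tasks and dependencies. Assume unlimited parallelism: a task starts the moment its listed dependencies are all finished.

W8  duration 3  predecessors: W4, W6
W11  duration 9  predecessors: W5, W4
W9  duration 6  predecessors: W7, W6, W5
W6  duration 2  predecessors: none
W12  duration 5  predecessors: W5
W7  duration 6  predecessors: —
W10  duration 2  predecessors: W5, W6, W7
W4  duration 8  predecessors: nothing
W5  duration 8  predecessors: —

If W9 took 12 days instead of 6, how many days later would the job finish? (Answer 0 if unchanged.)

The binding path is W4→W11 = 8+9 = 17; finish at 17 days.
W9 has 3 days of float (longest path through it is 14).
The binding chain switches to W5→W9 = 8+12 = 20; finish 20 days.
Change in finish: 20 − 17 = +3 days.

3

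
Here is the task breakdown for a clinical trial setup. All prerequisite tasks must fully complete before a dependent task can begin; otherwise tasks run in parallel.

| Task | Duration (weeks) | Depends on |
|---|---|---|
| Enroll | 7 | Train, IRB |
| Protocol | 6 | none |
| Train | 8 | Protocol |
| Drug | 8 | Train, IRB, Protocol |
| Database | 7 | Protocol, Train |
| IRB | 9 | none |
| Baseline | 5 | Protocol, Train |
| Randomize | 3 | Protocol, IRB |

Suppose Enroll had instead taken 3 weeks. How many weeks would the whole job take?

22

As given, the longest chain is Protocol→Train→Drug = 6+8+8 = 22, so the finish is 22 weeks.
The longest path through Enroll is only 21 weeks, so Enroll has float 1.
No other chain overtakes it, so the finish is 22 weeks.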